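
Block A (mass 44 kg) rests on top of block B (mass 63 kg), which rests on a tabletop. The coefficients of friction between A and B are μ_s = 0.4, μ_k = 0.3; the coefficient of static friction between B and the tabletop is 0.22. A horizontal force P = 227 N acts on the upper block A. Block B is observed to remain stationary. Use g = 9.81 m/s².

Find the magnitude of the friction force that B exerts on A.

Normal force at the A–B interface: N₁ = m_A g = 431.6 N.
Maximum static friction on A from B: μ_s N₁ = 0.4×431.6 = 172.7 N.
Since P = 227 N > 172.7 N, A slides on B; the A–B friction is kinetic: f₁ = μ_k N₁ = 0.3×431.6 = 129 N.
B experiences an equal 129 N forward from A (third law). B is in equilibrium, so the floor supplies f₂ = 129 N of static friction (limit μ_s(m_A+m_B)g = 230.9 N, not exceeded).

f ≈ 129 N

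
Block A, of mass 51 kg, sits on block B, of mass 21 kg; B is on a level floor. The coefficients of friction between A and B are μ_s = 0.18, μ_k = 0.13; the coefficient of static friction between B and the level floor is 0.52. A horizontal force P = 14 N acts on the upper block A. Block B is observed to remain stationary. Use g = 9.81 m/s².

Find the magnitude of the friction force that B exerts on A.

f ≈ 14 N

Between the blocks, N₁ = m_A g = 500.3 N.
So the A–B interface can sustain at most μ_s N₁ = 90.06 N of static friction.
P = 14 N is within that limit, so A and B move together (both at rest); the A–B friction is simply f₁ = P = 14 N.
B experiences an equal 14 N forward from A (third law). B is in equilibrium, so the floor supplies f₂ = 14 N of static friction (limit μ_s(m_A+m_B)g = 367.3 N, not exceeded).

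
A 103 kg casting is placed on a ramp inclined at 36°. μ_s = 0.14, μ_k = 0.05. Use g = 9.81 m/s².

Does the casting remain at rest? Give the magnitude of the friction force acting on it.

f ≈ 40.9 N

N = m g cos θ = 817 N.
Down-slope weight component: m g sin θ = 594 N.
μ_s N = 114 N.
594 > 114 N, so it slides; kinetic friction f = μ_k N = 0.05×817 = 40.9 N.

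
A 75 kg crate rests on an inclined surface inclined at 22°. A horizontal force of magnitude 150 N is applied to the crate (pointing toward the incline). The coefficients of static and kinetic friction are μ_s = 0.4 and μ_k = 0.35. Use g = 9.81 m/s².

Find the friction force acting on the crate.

Normal direction: N = m g cos θ + P sin θ = 738.4 N.
Along the incline, the net driving force (taking up-slope positive) is P cos θ − m g sin θ = 139.1 − 275.6 = -136.5 N, so equilibrium requires friction f = 136.5 N (up-slope).
Maximum static friction: μ_s N = 0.4 × 738.4 = 295.3 N.
Since 136.5 N is within the 295.3 N limit, the crate stays put and friction is exactly 137 N.

f ≈ 137 N (up the incline)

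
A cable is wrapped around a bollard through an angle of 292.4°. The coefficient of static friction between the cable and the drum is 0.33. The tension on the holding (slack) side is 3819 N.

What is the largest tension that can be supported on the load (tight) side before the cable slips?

At impending slip the capstan equation gives T₂/T₁ = e^{μβ} with β in radians.
β = 292.4° × π/180 = 5.103 rad.
e^{μβ} = e^{0.33×5.103} = 5.388.
T₂ = T₁ · e^{μβ} = 3819 × 5.388 = 20600 N.

T_max ≈ 20600 N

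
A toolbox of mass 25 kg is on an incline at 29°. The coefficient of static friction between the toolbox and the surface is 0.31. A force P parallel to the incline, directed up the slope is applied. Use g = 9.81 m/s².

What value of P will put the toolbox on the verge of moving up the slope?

P ≈ 185 N

At impending motion up the slope, friction acts down-slope at its limit: f = μ_s N.
P is parallel to the surface, so N = m g cos θ = 215 N.
Along the incline: P = m g sin θ + μ_s N = 119 + 0.31×215 = 185 N.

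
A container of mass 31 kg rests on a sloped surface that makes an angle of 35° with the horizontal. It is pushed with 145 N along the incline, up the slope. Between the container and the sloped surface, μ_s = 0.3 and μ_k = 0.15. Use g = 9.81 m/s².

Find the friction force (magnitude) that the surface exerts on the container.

Perpendicular to the surface, N = m g cos θ = 31·9.81·cos 35° = 249.1 N.
For equilibrium along the incline the friction force must supply f = m g sin θ − P = 174.4 − 145 = 29.43 N (positive meaning up-slope).
Static friction can supply at most μ_s N = 74.73 N.
Since |29.43| ≤ 74.73 N, no slip — friction simply equals what equilibrium demands.

f ≈ 29.4 N (up the incline)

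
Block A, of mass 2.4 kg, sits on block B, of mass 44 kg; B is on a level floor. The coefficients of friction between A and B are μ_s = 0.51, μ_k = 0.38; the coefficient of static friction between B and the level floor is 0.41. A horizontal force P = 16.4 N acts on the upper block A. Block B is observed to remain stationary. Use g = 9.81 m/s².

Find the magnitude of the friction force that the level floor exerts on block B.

f ≈ 8.95 N

Normal force at the A–B interface: N₁ = m_A g = 23.54 N.
So the A–B interface can sustain at most μ_s N₁ = 12.01 N of static friction.
Since P = 16.4 N > 12.01 N, A slides on B; the A–B friction is kinetic: f₁ = μ_k N₁ = 0.38×23.54 = 8.95 N.
B experiences an equal 8.95 N forward from A (third law). B is in equilibrium, so the floor supplies f₂ = 8.95 N of static friction (limit μ_s(m_A+m_B)g = 186.6 N, not exceeded).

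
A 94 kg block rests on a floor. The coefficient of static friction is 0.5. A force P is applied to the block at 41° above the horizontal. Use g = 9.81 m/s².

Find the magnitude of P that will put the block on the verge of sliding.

N = m g − P sin α (the pull lifts the block).
At impending slip, P cos α = μ_s N = μ_s (m g − P sin α).
Solving: P (cos α + μ_s sin α) = μ_s m g → P = 0.5×922/(cos 41° + 0.5 sin 41°) = 461/1.083 = 426 N.

P ≈ 426 N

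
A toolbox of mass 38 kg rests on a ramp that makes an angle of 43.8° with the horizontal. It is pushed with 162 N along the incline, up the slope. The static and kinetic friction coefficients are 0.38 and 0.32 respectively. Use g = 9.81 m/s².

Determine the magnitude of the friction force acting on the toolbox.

The normal reaction is N = m g cos θ = 269.1 N.
The friction needed for equilibrium is m g sin θ − P = 258 − 162 = 96.02 N, measured positive up-slope.
The static-friction ceiling is μ_s N = 0.38 × 269.1 = 102.2 N.
Since |96.02| ≤ 102.2 N, no slip — friction simply equals what equilibrium demands.

f ≈ 96 N (up the incline)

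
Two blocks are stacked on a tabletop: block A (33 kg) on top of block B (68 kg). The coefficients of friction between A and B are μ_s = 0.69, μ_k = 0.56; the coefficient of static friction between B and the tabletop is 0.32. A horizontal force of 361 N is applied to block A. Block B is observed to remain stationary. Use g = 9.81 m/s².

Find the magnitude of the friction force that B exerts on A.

f ≈ 181 N

Normal force at the A–B interface: N₁ = m_A g = 323.7 N.
So the A–B interface can sustain at most μ_s N₁ = 223.4 N of static friction.
Since P = 361 N > 223.4 N, A slides on B; the A–B friction is kinetic: f₁ = μ_k N₁ = 0.56×323.7 = 181 N.
B experiences an equal 181 N forward from A (third law). B is in equilibrium, so the floor supplies f₂ = 181 N of static friction (limit μ_s(m_A+m_B)g = 317.1 N, not exceeded).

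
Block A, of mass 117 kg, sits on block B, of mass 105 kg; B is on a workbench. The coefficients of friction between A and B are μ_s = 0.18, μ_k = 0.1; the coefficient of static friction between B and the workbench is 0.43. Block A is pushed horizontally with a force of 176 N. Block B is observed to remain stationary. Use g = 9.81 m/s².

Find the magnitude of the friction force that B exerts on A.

f ≈ 176 N

The normal force B exerts on A is simply A's weight, N₁ = 1148 N.
Maximum static friction on A from B: μ_s N₁ = 0.18×1148 = 206.6 N.
Since P = 176 N ≤ 206.6 N, A does not slip on B; friction on A equals P = 176 N.
B experiences an equal 176 N forward from A (third law). B is in equilibrium, so the floor supplies f₂ = 176 N of static friction (limit μ_s(m_A+m_B)g = 936.5 N, not exceeded).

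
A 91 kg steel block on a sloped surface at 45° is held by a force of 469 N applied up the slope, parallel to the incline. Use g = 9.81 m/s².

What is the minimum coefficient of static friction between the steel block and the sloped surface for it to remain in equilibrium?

N = m g cos θ = 631.2 N.
Friction must make up the shortfall along the incline: f = m g sin θ − P = 631.2 − 469 = 162.2 N.
At the threshold f = μ_s N, so μ_s,min = 162.2/631.2 = 0.257.

μ_s,min ≈ 0.257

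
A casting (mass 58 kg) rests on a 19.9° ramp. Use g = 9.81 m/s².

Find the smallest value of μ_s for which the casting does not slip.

At the slip threshold m g sin θ = μ_s m g cos θ, so μ_s,min = tan θ.
μ_s,min = tan 19.9° = 0.362.

μ_s,min ≈ 0.362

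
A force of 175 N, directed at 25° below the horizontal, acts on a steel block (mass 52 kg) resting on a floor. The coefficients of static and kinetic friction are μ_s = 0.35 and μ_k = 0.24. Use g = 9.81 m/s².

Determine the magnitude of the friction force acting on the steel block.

f ≈ 159 N

The vertical component of P adds to the normal force: N = m g + P sin α = 510.1 + 73.96 = 584.1 N.
The horizontal driving force is P cos α = 158.6 N, so equilibrium needs friction f = 158.6 N.
The static-friction limit is μ_s N = 204.4 N.
158.6 ≤ 204.4 N → static; friction equals the required 159 N.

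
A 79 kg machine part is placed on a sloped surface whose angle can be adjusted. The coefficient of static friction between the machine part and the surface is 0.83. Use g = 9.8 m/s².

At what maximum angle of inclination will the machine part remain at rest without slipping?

θ_max ≈ 39.7°

At the slip threshold, m g sin θ = μ_s · m g cos θ, so tan θ = μ_s.
θ_max = arctan(0.83) = 39.7°.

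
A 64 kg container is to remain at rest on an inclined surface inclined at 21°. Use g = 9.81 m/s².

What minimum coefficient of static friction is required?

At the slip threshold m g sin θ = μ_s m g cos θ, so μ_s,min = tan θ.
μ_s,min = tan 21° = 0.384.

μ_s,min ≈ 0.384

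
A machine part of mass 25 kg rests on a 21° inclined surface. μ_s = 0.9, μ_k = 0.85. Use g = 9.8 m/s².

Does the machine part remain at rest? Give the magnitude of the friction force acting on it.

N = m g cos θ = 229 N.
Down-slope weight component: m g sin θ = 87.8 N.
μ_s N = 206 N.
87.8 ≤ 206 N, so it stays put; friction = 87.8 N.

f ≈ 87.8 N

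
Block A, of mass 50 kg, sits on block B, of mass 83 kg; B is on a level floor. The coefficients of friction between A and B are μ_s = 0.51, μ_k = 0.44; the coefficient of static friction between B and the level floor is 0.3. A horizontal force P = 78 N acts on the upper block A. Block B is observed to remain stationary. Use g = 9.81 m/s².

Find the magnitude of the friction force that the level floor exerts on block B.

Between the blocks, N₁ = m_A g = 490.5 N.
So the A–B interface can sustain at most μ_s N₁ = 250.2 N of static friction.
Since P = 78 N ≤ 250.2 N, A does not slip on B; friction on A equals P = 78 N.
B experiences an equal 78 N forward from A (third law). B is in equilibrium, so the floor supplies f₂ = 78 N of static friction (limit μ_s(m_A+m_B)g = 391.4 N, not exceeded).

f ≈ 78 N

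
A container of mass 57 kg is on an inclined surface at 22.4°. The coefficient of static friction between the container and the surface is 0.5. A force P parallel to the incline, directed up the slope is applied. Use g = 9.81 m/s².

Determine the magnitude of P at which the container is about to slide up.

P ≈ 472 N

At impending motion up the slope, friction acts down-slope at its limit: f = μ_s N.
P is parallel to the surface, so N = m g cos θ = 517 N.
Along the incline: P = m g sin θ + μ_s N = 213 + 0.5×517 = 472 N.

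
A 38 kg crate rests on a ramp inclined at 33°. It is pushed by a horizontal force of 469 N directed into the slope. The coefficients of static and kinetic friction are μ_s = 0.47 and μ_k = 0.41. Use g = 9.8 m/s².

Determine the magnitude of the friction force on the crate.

Normal direction: N = m g cos θ + P sin θ = 567.8 N.
Parallel to the incline: P cos θ − m g sin θ = 393.3 − 202.8 = 190.5 N; the friction needed to balance this is 190.5 N acting down the slope.
Maximum static friction: μ_s N = 0.47 × 567.8 = 266.8 N.
Since 190.5 N is within the 266.8 N limit, the crate stays put and friction is exactly 191 N.

f ≈ 191 N (down the incline)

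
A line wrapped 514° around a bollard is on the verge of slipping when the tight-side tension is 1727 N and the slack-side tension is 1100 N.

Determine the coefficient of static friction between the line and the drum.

μ ≈ 0.0503

T₂/T₁ = e^{μβ} → μ = ln(T₂/T₁)/β.
β = 514° = 8.971 rad.
μ = ln(1727/1100)/8.971 = ln(1.57)/8.971 = 0.0503.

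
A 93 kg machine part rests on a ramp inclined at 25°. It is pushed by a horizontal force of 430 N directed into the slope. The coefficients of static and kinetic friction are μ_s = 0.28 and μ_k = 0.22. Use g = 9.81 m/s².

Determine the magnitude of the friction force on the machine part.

f ≈ 4.15 N (down the incline)

The horizontal push has a component P sin θ into the surface, so N = m g cos θ + P sin θ = 826.9 + 181.7 = 1009 N.
Parallel to the incline: P cos θ − m g sin θ = 389.7 − 385.6 = 4.145 N; the friction needed to balance this is 4.145 N acting down the slope.
Maximum static friction: μ_s N = 0.28 × 1009 = 282.4 N.
Since 4.145 N is within the 282.4 N limit, the machine part stays put and friction is exactly 4.15 N.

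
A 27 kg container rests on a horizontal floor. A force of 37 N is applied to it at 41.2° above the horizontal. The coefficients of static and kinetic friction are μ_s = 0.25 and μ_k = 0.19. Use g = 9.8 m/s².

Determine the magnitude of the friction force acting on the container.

The vertical component of P reduces the normal force: N = m g − P sin α = 264.6 − 24.37 = 240.2 N.
Horizontally, friction must balance P cos α = 27.84 N.
μ_s N = 0.25 × 240.2 = 60.06 N.
27.84 ≤ 60.06 N → static; friction equals the required 27.8 N.

f ≈ 27.8 N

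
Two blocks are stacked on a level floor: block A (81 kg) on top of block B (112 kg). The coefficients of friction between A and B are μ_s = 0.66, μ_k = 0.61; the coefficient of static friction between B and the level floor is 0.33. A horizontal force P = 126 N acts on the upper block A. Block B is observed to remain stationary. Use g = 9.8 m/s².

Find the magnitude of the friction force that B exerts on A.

f ≈ 126 N

The normal force B exerts on A is simply A's weight, N₁ = 793.8 N.
Maximum static friction on A from B: μ_s N₁ = 0.66×793.8 = 523.9 N.
Since P = 126 N ≤ 523.9 N, A does not slip on B; friction on A equals P = 126 N.
B experiences an equal 126 N forward from A (third law). B is in equilibrium, so the floor supplies f₂ = 126 N of static friction (limit μ_s(m_A+m_B)g = 624.2 N, not exceeded).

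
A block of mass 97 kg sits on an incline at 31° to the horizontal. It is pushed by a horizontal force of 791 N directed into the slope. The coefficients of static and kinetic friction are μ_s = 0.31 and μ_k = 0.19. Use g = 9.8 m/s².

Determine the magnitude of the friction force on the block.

f ≈ 188 N (down the incline)

Resolve perpendicular to the incline: N = m g cos θ + P sin θ = 97×9.8×cos 31° + 791×sin 31° = 1222 N.
Along the incline, the net driving force (taking up-slope positive) is P cos θ − m g sin θ = 678 − 489.6 = 188.4 N, so equilibrium requires friction f = -188.4 N (down-slope).
Maximum static friction: μ_s N = 0.31 × 1222 = 378.9 N.
Since 188.4 N is within the 378.9 N limit, the block stays put and friction is exactly 188 N.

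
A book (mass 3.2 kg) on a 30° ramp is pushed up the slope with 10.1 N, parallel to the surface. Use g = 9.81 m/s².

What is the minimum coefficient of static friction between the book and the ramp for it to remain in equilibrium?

μ_s,min ≈ 0.206

N = m g cos θ = 27.19 N.
Friction must make up the shortfall along the incline: f = m g sin θ − P = 15.7 − 10.1 = 5.596 N.
At the threshold f = μ_s N, so μ_s,min = 5.596/27.19 = 0.206.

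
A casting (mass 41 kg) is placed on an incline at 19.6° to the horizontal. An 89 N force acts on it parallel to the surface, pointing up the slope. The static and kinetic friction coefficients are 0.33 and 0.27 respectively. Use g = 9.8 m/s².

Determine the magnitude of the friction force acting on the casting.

Normal force: N = m g cos θ = 41 × 9.8 × cos 19.6° = 378.5 N.
For equilibrium along the incline the friction force must supply f = m g sin θ − P = 134.8 − 89 = 45.78 N (positive meaning up-slope).
Static friction can supply at most μ_s N = 124.9 N.
Since |45.78| ≤ 124.9 N, the casting remains in static equilibrium and friction takes exactly the required value.

f ≈ 45.8 N (up the incline)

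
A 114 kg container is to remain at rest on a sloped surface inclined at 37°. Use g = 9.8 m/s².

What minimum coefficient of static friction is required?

At the slip threshold m g sin θ = μ_s m g cos θ, so μ_s,min = tan θ.
μ_s,min = tan 37° = 0.754.

μ_s,min ≈ 0.754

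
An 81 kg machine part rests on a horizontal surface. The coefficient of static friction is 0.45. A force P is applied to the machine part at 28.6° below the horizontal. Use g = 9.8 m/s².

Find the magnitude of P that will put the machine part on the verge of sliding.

N = m g + P sin α (the push presses the machine part into the horizontal surface).
At impending slip, P cos α = μ_s N = μ_s (m g + P sin α).
Solving: P (cos α − μ_s sin α) = μ_s m g → P = 0.45×794/(cos 28.6° − 0.45 sin 28.6°) = 357/0.6626 = 539 N.

P ≈ 539 N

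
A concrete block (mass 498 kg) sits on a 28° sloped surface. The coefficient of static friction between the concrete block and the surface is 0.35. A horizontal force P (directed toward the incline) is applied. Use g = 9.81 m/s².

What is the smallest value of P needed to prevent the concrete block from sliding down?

P_min ≈ 748 N

The concrete block tends to slide down (tan θ > μ_s), so at the point of impending slip friction acts up-slope at its limit: f = μ_s N.
Perpendicular to the incline: N = m g cos θ + P sin θ.
Along the incline: P cos θ + μ_s N = m g sin θ, i.e. P cos θ + μ_s (m g cos θ + P sin θ) = m g sin θ.
Solving, P (cos θ + μ_s sin θ) = m g (sin θ − μ_s cos θ), so P = 4890×0.1604/1.047 = 748 N.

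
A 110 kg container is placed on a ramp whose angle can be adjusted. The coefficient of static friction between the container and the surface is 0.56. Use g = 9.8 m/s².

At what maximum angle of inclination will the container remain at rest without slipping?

θ_max ≈ 29.2°

At the slip threshold, m g sin θ = μ_s · m g cos θ, so tan θ = μ_s.
θ_max = arctan(0.56) = 29.2°.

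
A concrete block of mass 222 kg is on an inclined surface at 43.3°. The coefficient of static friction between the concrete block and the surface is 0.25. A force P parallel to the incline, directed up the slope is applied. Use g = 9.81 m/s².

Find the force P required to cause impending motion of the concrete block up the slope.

P ≈ 1890 N

At impending motion up the slope, friction acts down-slope at its limit: f = μ_s N.
P is parallel to the surface, so N = m g cos θ = 1580 N.
Along the incline: P = m g sin θ + μ_s N = 1490 + 0.25×1580 = 1890 N.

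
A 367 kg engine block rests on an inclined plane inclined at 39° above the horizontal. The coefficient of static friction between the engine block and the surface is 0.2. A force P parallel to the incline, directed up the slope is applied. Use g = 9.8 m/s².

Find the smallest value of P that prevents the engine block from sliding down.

The engine block tends to slide down (tan θ > μ_s), so at the point of impending slip friction acts up-slope at its limit: f = μ_s N.
P is parallel to the surface, so N = m g cos θ = 2800 N.
Along the incline: P + μ_s N = m g sin θ, so P = 2260 − 0.2×2800 = 1700 N.

P_min ≈ 1700 N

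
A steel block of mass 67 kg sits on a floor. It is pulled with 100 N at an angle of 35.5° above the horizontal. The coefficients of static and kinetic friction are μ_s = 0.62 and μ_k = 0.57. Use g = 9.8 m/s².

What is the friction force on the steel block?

f ≈ 81.4 N

Vertical equilibrium gives N = m g − P sin α = 598.5 N.
The horizontal driving force is P cos α = 81.41 N, so equilibrium needs friction f = 81.41 N.
The static-friction limit is μ_s N = 371.1 N.
Since 81.41 N does not exceed the limit, the steel block stays at rest and f = 81.4 N.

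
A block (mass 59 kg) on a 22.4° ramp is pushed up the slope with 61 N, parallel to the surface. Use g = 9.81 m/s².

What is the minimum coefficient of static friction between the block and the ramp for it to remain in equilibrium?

μ_s,min ≈ 0.298

N = m g cos θ = 535.1 N.
Friction must make up the shortfall along the incline: f = m g sin θ − P = 220.6 − 61 = 159.6 N.
At the threshold f = μ_s N, so μ_s,min = 159.6/535.1 = 0.298.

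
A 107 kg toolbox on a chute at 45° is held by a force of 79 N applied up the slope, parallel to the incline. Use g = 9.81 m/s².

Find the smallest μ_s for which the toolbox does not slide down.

μ_s,min ≈ 0.894

N = m g cos θ = 742.2 N.
Friction must make up the shortfall along the incline: f = m g sin θ − P = 742.2 − 79 = 663.2 N.
At the threshold f = μ_s N, so μ_s,min = 663.2/742.2 = 0.894.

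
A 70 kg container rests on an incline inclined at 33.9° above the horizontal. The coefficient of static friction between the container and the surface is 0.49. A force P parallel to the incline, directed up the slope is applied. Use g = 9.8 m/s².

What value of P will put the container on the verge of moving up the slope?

At impending motion up the slope, friction acts down-slope at its limit: f = μ_s N.
P is parallel to the surface, so N = m g cos θ = 569 N.
Along the incline: P = m g sin θ + μ_s N = 383 + 0.49×569 = 662 N.

P ≈ 662 N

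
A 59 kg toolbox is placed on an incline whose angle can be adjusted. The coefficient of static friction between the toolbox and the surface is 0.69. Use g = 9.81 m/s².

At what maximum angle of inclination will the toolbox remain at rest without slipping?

At the slip threshold, m g sin θ = μ_s · m g cos θ, so tan θ = μ_s.
θ_max = arctan(0.69) = 34.6°.

θ_max ≈ 34.6°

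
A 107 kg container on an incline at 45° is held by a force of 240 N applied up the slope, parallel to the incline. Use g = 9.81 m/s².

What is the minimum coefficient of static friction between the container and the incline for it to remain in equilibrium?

μ_s,min ≈ 0.677

N = m g cos θ = 742.2 N.
Friction must make up the shortfall along the incline: f = m g sin θ − P = 742.2 − 240 = 502.2 N.
At the threshold f = μ_s N, so μ_s,min = 502.2/742.2 = 0.677.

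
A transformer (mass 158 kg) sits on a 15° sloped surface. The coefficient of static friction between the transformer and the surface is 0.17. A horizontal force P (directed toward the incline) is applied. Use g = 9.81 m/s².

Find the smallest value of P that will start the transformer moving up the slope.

At impending motion up the slope, friction acts down-slope at its limit: f = μ_s N.
Perpendicular to the incline: N = m g cos θ + P sin θ.
Along the incline: P cos θ = m g sin θ + μ_s N = m g sin θ + μ_s (m g cos θ + P sin θ).
Solving, P (cos θ − μ_s sin θ) = m g (sin θ + μ_s cos θ), so P = 158×9.81×(sin 15° + 0.17 cos 15°)/(cos 15° − 0.17 sin 15°) = 1550×0.423/0.9219 = 711 N.

P ≈ 711 N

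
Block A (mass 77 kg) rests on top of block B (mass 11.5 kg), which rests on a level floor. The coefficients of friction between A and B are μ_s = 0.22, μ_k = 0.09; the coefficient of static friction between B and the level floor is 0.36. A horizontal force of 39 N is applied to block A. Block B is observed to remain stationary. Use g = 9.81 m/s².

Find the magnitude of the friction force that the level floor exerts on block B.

Between the blocks, N₁ = m_A g = 755.4 N.
Maximum static friction on A from B: μ_s N₁ = 0.22×755.4 = 166.2 N.
P = 39 N is within that limit, so A and B move together (both at rest); the A–B friction is simply f₁ = P = 39 N.
By Newton's third law B feels 39 N forward from A. With B stationary, the floor's static friction on B balances it: f₂ = 39 N (well within μ_s(m_A+m_B)g = 312.5 N).

f ≈ 39 N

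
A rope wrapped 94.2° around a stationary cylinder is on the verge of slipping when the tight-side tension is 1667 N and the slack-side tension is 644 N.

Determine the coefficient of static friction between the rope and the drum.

μ ≈ 0.578

T₂/T₁ = e^{μβ} → μ = ln(T₂/T₁)/β.
β = 94.2° = 1.644 rad.
μ = ln(1667/644)/1.644 = ln(2.589)/1.644 = 0.578.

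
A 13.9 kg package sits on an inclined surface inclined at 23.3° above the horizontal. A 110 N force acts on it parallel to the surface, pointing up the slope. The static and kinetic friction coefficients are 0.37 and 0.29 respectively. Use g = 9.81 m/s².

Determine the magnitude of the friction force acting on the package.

The normal reaction is N = m g cos θ = 125.2 N.
For equilibrium along the incline the friction force must supply f = m g sin θ − P = 53.94 − 110 = -56.06 N (positive meaning up-slope).
Maximum static friction available: μ_s N = 0.37 × 125.2 = 46.34 N.
Since |-56.06| > 46.34 N, static friction cannot hold it; the package slides up the incline and kinetic friction applies: f = μ_k N = 0.29 × 125.2 = 36.3 N.

f ≈ 36.3 N (down the incline)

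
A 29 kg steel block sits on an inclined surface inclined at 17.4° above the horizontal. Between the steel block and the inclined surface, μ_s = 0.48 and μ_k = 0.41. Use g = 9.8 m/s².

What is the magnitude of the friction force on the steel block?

f ≈ 85 N (up the incline)

Normal force: N = m g cos θ = 29 × 9.8 × cos 17.4° = 271.2 N.
Along the slope the weight component is m g sin θ = 84.99 N; friction must supply exactly this, acting up-slope.
Maximum static friction available: μ_s N = 0.48 × 271.2 = 130.2 N.
Since |84.99| ≤ 130.2 N, static friction is sufficient; f equals the required value, not μ_s N.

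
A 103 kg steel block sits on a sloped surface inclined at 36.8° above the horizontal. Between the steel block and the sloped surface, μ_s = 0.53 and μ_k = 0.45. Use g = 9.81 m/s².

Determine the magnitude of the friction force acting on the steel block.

The normal reaction is N = m g cos θ = 809.1 N.
For equilibrium along the incline, friction must balance the weight component: f = m g sin θ = 605.3 N up the slope.
The static-friction ceiling is μ_s N = 0.53 × 809.1 = 428.8 N.
Since |605.3| > 428.8 N, static friction cannot hold it; the steel block slides down the incline and kinetic friction applies: f = μ_k N = 0.45 × 809.1 = 364 N.

f ≈ 364 N (up the incline)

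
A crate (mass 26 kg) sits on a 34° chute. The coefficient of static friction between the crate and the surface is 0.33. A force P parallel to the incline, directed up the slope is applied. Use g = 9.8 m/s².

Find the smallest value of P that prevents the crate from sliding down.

P_min ≈ 72.8 N

The crate tends to slide down (tan θ > μ_s), so at the point of impending slip friction acts up-slope at its limit: f = μ_s N.
P is parallel to the surface, so N = m g cos θ = 211 N.
Along the incline: P + μ_s N = m g sin θ, so P = 142 − 0.33×211 = 72.8 N.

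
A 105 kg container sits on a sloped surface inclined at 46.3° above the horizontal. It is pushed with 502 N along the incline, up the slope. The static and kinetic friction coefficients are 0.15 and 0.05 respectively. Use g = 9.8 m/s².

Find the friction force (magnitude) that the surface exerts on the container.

f ≈ 35.5 N (up the incline)

Normal force: N = m g cos θ = 105 × 9.8 × cos 46.3° = 710.9 N.
The friction needed for equilibrium is m g sin θ − P = 743.9 − 502 = 241.9 N, measured positive up-slope.
Maximum static friction available: μ_s N = 0.15 × 710.9 = 106.6 N.
|241.9| exceeds 106.6 N, so the container slips down-slope; friction is kinetic, f = μ_k N = 0.05×710.9 = 35.5 N.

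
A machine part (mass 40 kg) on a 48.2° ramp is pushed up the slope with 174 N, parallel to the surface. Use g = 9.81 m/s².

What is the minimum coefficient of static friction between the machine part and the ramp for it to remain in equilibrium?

N = m g cos θ = 261.5 N.
Friction must make up the shortfall along the incline: f = m g sin θ − P = 292.5 − 174 = 118.5 N.
At the threshold f = μ_s N, so μ_s,min = 118.5/261.5 = 0.453.

μ_s,min ≈ 0.453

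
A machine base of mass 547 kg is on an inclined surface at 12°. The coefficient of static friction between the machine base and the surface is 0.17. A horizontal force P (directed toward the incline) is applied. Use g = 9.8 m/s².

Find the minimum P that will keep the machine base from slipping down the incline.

P_min ≈ 220 N

The machine base tends to slide down (tan θ > μ_s), so at the point of impending slip friction acts up-slope at its limit: f = μ_s N.
Perpendicular to the incline: N = m g cos θ + P sin θ.
Along the incline: P cos θ + μ_s N = m g sin θ, i.e. P cos θ + μ_s (m g cos θ + P sin θ) = m g sin θ.
Solving, P (cos θ + μ_s sin θ) = m g (sin θ − μ_s cos θ), so P = 5360×0.04163/1.013 = 220 N.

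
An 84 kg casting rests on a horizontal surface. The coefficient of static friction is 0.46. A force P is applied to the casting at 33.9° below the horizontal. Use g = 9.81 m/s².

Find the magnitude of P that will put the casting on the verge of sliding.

P ≈ 661 N

N = m g + P sin α (the push presses the casting into the horizontal surface).
At impending slip, P cos α = μ_s N = μ_s (m g + P sin α).
Solving: P (cos α − μ_s sin α) = μ_s m g → P = 0.46×824/(cos 33.9° − 0.46 sin 33.9°) = 379/0.5734 = 661 N.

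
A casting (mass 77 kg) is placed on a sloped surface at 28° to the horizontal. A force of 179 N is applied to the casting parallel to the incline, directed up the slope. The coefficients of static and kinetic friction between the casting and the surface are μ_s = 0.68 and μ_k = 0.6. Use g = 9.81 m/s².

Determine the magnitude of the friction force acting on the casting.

f ≈ 176 N (up the incline)

The normal reaction is N = m g cos θ = 667 N.
For equilibrium along the incline the friction force must supply f = m g sin θ − P = 354.6 − 179 = 175.6 N (positive meaning up-slope).
Static friction can supply at most μ_s N = 453.5 N.
Since |175.6| ≤ 453.5 N, the casting remains in static equilibrium and friction takes exactly the required value.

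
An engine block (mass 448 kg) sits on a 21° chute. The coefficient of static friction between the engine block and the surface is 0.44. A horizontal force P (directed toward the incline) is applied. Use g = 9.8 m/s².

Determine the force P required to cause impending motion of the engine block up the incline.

At impending motion up the slope, friction acts down-slope at its limit: f = μ_s N.
Perpendicular to the incline: N = m g cos θ + P sin θ.
Along the incline: P cos θ = m g sin θ + μ_s N = m g sin θ + μ_s (m g cos θ + P sin θ).
Solving, P (cos θ − μ_s sin θ) = m g (sin θ + μ_s cos θ), so P = 448×9.8×(sin 21° + 0.44 cos 21°)/(cos 21° − 0.44 sin 21°) = 4390×0.7691/0.7759 = 4350 N.

P ≈ 4350 N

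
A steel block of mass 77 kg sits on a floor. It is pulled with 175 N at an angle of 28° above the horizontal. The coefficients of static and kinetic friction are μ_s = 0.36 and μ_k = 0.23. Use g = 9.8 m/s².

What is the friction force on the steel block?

f ≈ 155 N

N = m g − P sin α = 754.6 − 175×sin 28° = 672.4 N.
Horizontally, friction must balance P cos α = 154.5 N.
μ_s N = 0.36 × 672.4 = 242.1 N.
154.5 ≤ 242.1 N → static; friction equals the required 155 N.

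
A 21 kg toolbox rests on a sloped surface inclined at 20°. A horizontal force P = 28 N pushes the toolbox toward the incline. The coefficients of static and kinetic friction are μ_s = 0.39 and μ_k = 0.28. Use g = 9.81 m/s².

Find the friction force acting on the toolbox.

f ≈ 44.1 N (up the incline)

The horizontal push has a component P sin θ into the surface, so N = m g cos θ + P sin θ = 193.6 + 9.577 = 203.2 N.
Parallel to the incline: P cos θ − m g sin θ = 26.31 − 70.46 = -44.15 N; the friction needed to balance this is 44.15 N acting up the slope.
The limit of static friction is μ_s N = 79.23 N.
Since 44.15 N is within the 79.23 N limit, the toolbox stays put and friction is exactly 44.1 N.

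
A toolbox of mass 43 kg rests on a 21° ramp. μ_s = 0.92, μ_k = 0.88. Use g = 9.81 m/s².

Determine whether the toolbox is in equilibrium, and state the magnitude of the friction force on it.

f ≈ 151 N

N = m g cos θ = 394 N.
Down-slope weight component: m g sin θ = 151 N.
μ_s N = 362 N.
151 ≤ 362 N, so it stays put; friction = 151 N.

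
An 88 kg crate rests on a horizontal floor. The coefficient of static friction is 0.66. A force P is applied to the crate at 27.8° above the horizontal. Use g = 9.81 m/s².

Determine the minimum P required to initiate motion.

P ≈ 478 N

N = m g − P sin α (the pull lifts the crate).
At impending slip, P cos α = μ_s N = μ_s (m g − P sin α).
Solving: P (cos α + μ_s sin α) = μ_s m g → P = 0.66×863/(cos 27.8° + 0.66 sin 27.8°) = 570/1.192 = 478 N.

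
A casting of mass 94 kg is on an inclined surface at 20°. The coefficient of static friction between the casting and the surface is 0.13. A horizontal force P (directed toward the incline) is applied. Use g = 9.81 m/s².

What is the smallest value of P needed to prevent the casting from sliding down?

P_min ≈ 206 N

The casting tends to slide down (tan θ > μ_s), so at the point of impending slip friction acts up-slope at its limit: f = μ_s N.
Perpendicular to the incline: N = m g cos θ + P sin θ.
Along the incline: P cos θ + μ_s N = m g sin θ, i.e. P cos θ + μ_s (m g cos θ + P sin θ) = m g sin θ.
Solving, P (cos θ + μ_s sin θ) = m g (sin θ − μ_s cos θ), so P = 922×0.2199/0.9842 = 206 N.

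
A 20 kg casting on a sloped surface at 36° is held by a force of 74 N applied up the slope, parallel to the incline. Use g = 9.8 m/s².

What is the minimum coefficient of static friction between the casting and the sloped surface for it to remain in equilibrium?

N = m g cos θ = 158.6 N.
Friction must make up the shortfall along the incline: f = m g sin θ − P = 115.2 − 74 = 41.21 N.
At the threshold f = μ_s N, so μ_s,min = 41.21/158.6 = 0.26.

μ_s,min ≈ 0.26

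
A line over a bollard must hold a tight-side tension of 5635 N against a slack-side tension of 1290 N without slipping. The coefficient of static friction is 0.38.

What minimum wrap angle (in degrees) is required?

T₂/T₁ = e^{μβ} → β = ln(T₂/T₁)/μ.
β = ln(5635/1290)/0.38 = 1.474/0.38 = 3.88 rad.
In degrees: β = 3.88 × 180/π = 222°.

β_min ≈ 222°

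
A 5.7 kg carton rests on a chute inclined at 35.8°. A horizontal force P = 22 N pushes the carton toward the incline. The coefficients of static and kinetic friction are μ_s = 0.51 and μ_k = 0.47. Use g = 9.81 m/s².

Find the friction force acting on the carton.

f ≈ 14.9 N (up the incline)

Normal direction: N = m g cos θ + P sin θ = 58.22 N.
Parallel to the incline: P cos θ − m g sin θ = 17.84 − 32.71 = -14.87 N; the friction needed to balance this is 14.87 N acting up the slope.
The limit of static friction is μ_s N = 29.69 N.
|f_req| = 14.87 ≤ 29.69 N → the carton is in equilibrium; friction equals the required value.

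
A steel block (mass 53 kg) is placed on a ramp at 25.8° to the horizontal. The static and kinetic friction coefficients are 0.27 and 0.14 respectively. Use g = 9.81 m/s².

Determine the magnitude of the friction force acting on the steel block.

f ≈ 65.5 N (up the incline)

Normal force: N = m g cos θ = 53 × 9.81 × cos 25.8° = 468.1 N.
For equilibrium along the incline, friction must balance the weight component: f = m g sin θ = 226.3 N up the slope.
Maximum static friction available: μ_s N = 0.27 × 468.1 = 126.4 N.
Since |226.3| > 126.4 N, static friction cannot hold it; the steel block slides down the incline and kinetic friction applies: f = μ_k N = 0.14 × 468.1 = 65.5 N.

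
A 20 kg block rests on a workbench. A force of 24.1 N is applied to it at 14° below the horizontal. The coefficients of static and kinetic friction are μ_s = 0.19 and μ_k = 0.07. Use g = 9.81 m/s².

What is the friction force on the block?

The vertical component of P adds to the normal force: N = m g + P sin α = 196.2 + 5.83 = 202 N.
Horizontally, friction must balance P cos α = 23.38 N.
μ_s N = 0.19 × 202 = 38.39 N.
23.38 ≤ 38.39 N → static; friction equals the required 23.4 N.

f ≈ 23.4 N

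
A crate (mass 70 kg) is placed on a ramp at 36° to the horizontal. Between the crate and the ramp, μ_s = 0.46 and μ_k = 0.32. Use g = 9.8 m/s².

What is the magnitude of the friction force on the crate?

f ≈ 178 N (up the incline)

The normal reaction is N = m g cos θ = 555 N.
Along the slope the weight component is m g sin θ = 403.2 N; friction must supply exactly this, acting up-slope.
Maximum static friction available: μ_s N = 0.46 × 555 = 255.3 N.
|403.2| exceeds 255.3 N, so the crate slips down-slope; friction is kinetic, f = μ_k N = 0.32×555 = 178 N.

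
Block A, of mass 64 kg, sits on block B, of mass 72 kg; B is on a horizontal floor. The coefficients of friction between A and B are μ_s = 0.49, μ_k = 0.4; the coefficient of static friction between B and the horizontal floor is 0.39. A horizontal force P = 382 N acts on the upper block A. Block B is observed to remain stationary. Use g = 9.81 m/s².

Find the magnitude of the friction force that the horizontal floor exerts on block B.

f ≈ 251 N

The normal force B exerts on A is simply A's weight, N₁ = 627.8 N.
Maximum static friction on A from B: μ_s N₁ = 0.49×627.8 = 307.6 N.
Since P = 382 N > 307.6 N, A slides on B; the A–B friction is kinetic: f₁ = μ_k N₁ = 0.4×627.8 = 251 N.
B experiences an equal 251 N forward from A (third law). B is in equilibrium, so the floor supplies f₂ = 251 N of static friction (limit μ_s(m_A+m_B)g = 520.3 N, not exceeded).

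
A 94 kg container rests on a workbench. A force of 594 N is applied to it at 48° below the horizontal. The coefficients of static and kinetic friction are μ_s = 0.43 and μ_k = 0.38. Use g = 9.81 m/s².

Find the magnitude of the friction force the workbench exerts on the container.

f ≈ 397 N

N = m g + P sin α = 922.1 + 594×sin 48° = 1364 N.
Horizontally, friction must balance P cos α = 397.5 N.
The static-friction limit is μ_s N = 586.3 N.
397.5 ≤ 586.3 N → static; friction equals the required 397 N.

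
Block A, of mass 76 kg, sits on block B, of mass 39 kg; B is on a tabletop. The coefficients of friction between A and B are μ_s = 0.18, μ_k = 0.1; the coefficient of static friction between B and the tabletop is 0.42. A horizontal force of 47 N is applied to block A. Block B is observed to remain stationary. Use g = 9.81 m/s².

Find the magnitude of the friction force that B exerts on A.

Between the blocks, N₁ = m_A g = 745.6 N.
Maximum static friction on A from B: μ_s N₁ = 0.18×745.6 = 134.2 N.
P = 47 N is within that limit, so A and B move together (both at rest); the A–B friction is simply f₁ = P = 47 N.
B experiences an equal 47 N forward from A (third law). B is in equilibrium, so the floor supplies f₂ = 47 N of static friction (limit μ_s(m_A+m_B)g = 473.8 N, not exceeded).

f ≈ 47 N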